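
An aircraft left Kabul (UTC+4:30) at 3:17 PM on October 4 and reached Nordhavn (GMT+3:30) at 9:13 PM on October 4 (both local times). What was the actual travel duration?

6 hours 56 minutes

Nordhavn is 1:00 behind Kabul.
Clock-face elapsed time (ignoring zones) is 5 hours 56 minutes.
Actual elapsed = 5 hours 56 minutes + 1:00 = 6 hours 56 minutes.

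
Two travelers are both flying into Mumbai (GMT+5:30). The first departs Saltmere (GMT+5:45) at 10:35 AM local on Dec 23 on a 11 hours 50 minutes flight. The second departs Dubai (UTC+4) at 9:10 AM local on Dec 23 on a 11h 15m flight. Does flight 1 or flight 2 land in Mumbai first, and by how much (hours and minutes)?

Flight 1 in UTC: 10:35 AM − 5:45 = 4:50 AM on Dec 23.
+11 hours and 50 minutes → arrive 4:40 PM UTC on Dec 23.
Flight 2 in UTC: 9:10 AM − 4:00 = 5:10 AM on Dec 23.
+11 hours 15 minutes → arrive 4:25 PM UTC on Dec 23.
Flight 2 lands earlier by 15 minutes.

the second, by 15 minutes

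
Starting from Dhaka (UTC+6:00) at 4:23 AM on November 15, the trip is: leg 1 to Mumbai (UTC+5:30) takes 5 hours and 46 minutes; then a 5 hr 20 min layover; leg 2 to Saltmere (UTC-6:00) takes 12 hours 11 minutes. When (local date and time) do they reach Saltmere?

3:40 PM on November 15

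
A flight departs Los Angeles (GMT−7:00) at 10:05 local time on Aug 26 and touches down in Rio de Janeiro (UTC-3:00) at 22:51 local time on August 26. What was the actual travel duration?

Departure in UTC: 10:05 + 7:00 = 17:05 on Aug 26.
Arrival in UTC: 22:51 + 3:00 = 01:51 on Aug 27.
Elapsed = 01:51 − 17:05 (+1 day) = 8 hours 46 minutes.

8 hours 46 minutes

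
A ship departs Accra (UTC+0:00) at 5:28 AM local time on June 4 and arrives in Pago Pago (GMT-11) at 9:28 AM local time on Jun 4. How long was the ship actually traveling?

Pago Pago is 11:00 behind Accra.
Clock-face elapsed time (ignoring zones) is 4 hours.
Actual elapsed = 4 hours + 11:00 = 15 hours.

15 hours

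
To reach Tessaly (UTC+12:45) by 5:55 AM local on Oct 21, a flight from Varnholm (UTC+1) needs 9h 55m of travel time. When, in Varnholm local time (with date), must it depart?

8:15 AM on October 20

Target arrival in UTC: 5:55 AM − 12:45 = 5:10 PM on Oct 20.
Subtract 9 hours and 55 minutes → departure 7:15 AM UTC on Oct 20.
Varnholm is UTC+1:00: 7:15 AM + 1:00 = 8:15 AM on Oct 20.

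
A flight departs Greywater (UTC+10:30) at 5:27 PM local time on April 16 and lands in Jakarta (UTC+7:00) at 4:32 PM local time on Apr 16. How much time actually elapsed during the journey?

2 hours 35 minutes

Departure in UTC: 5:27 PM − 10:30 = 6:57 AM on Apr 16.
Arrival in UTC: 4:32 PM − 7:00 = 9:32 AM on Apr 16.
Elapsed = 9:32 AM − 6:57 AM = 2 hours 35 minutes.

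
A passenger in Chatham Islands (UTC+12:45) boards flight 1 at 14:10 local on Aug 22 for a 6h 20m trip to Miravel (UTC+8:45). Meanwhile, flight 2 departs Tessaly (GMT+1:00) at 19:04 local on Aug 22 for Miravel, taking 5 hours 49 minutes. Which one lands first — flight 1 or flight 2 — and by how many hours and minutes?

the first, by 16 hours 8 minutes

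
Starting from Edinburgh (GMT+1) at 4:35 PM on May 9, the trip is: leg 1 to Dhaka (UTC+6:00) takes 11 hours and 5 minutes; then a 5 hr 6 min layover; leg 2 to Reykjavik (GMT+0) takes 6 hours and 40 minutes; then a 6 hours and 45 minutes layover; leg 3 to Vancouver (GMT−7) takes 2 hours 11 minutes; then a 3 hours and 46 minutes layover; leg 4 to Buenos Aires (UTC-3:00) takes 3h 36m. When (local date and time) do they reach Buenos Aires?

Convert departure to UTC: 4:35 PM − 1:00 = 3:35 PM UTC on May 9.
Add 11 hours and 5 minutes leg 1 → 2:40 AM UTC (May 10).
Add 5 hours and 6 minutes layover in Dhaka → 7:46 AM UTC.
Add 6 hours 40 minutes leg 2 → 2:26 PM UTC.
Add 6 hours 45 minutes layover in Reykjavik → 9:11 PM UTC.
Add 2 hours 11 minutes leg 3 → 11:22 PM UTC.
Add 3 hours and 46 minutes layover in Vancouver → 3:08 AM UTC (May 11).
Add 3 hours 36 minutes leg 4 → 6:44 AM UTC.
Buenos Aires is UTC−3:00, so local arrival = 6:44 AM − 3:00 = 3:44 AM on May 11.

3:44 AM on May 11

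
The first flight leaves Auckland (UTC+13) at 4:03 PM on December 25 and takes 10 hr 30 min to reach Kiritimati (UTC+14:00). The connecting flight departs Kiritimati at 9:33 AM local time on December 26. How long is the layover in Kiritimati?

6 hours

Convert departure to UTC: 4:03 PM − 13:00 = 3:03 AM UTC on Dec 25.
Add 10 hours 30 minutes flight time → 1:33 PM UTC.
Kiritimati is UTC+14:00, so local arrival = 1:33 PM + 14:00 = 3:33 AM on Dec 26.
Layover = 9:33 AM − 3:33 AM = 6 hours.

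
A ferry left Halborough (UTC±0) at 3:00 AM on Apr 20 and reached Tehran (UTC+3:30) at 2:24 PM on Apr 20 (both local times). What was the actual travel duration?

7 hours 54 minutes

Tehran is 3:30 ahead of Halborough.
Clock-face elapsed time (ignoring zones) is 11 hours 24 minutes.
Actual elapsed = 11 hours 24 minutes − 3:30 = 7 hours 54 minutes.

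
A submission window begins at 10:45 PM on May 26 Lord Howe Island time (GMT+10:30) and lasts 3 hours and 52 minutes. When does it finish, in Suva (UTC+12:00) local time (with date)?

Suva is 1:30 ahead of Lord Howe Island.
After 3 hours and 52 minutes it is 2:37 AM (May 27) in Lord Howe Island.
Shift by the zone difference: 2:37 AM + 1:30 = 4:07 AM on May 27 in Suva.

4:07 AM on May 27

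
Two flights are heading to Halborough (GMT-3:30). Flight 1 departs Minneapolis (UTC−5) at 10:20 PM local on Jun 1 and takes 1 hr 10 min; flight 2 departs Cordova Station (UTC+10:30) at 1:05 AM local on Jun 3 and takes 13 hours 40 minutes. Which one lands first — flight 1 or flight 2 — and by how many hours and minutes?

the first, by 23 hours 45 minutes

Flight 1 in UTC: 10:20 PM + 5:00 = 3:20 AM on Jun 2.
+1 hour and 10 minutes → arrive 4:30 AM UTC on Jun 2.
Flight 2 in UTC: 1:05 AM − 10:30 = 2:35 PM on Jun 2.
+13 hours 40 minutes → arrive 4:15 AM UTC on Jun 3.
Flight 1 lands earlier by 23 hours 45 minutes.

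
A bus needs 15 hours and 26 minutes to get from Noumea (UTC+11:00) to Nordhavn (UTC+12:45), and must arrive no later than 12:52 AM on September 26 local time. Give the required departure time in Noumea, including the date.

Target arrival in UTC: 12:52 AM − 12:45 = 12:07 PM on Sep 25.
Subtract 15 hours 26 minutes → departure 8:41 PM UTC on Sep 24.
Noumea is UTC+11:00: 8:41 PM + 11:00 = 7:41 AM on Sep 25.

7:41 AM on September 25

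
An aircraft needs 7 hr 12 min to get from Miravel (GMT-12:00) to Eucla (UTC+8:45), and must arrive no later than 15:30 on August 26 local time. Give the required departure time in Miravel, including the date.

11:33 on August 25

Target arrival in UTC: 15:30 − 8:45 = 06:45 on Aug 26.
Subtract 7 hours 12 minutes → departure 23:33 UTC on Aug 25.
Miravel is UTC−12:00: 23:33 − 12:00 = 11:33 on Aug 25.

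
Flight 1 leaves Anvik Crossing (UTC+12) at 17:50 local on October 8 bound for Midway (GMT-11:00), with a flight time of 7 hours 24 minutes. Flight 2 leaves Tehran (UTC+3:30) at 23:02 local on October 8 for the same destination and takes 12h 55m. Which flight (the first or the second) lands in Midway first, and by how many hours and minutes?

Flight 1 in UTC: 17:50 − 12:00 = 05:50 on Oct 8.
+7 hours 24 minutes → arrive 13:14 UTC on Oct 8.
Flight 2 in UTC: 23:02 − 3:30 = 19:32 on Oct 8.
+12 hours 55 minutes → arrive 08:27 UTC on Oct 9.
Flight 1 lands earlier by 19 hours 13 minutes.

the first, by 19 hours 13 minutes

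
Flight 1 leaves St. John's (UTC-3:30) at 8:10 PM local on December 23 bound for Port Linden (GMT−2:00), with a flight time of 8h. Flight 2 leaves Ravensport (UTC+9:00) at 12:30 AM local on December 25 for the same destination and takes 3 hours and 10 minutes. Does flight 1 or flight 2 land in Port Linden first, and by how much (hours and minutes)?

the first, by 11 hours

Flight 1 in UTC: 8:10 PM + 3:30 = 11:40 PM on Dec 23.
+8 hours → arrive 7:40 AM UTC on Dec 24.
Flight 2 in UTC: 12:30 AM − 9:00 = 3:30 PM on Dec 24.
+3 hours and 10 minutes → arrive 6:40 PM UTC on Dec 24.
Flight 1 lands earlier by 11 hours.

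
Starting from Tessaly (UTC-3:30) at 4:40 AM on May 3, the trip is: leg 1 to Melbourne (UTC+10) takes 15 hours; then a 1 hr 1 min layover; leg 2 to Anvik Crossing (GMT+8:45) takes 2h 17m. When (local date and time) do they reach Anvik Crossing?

11:13 AM on May 4

Convert departure to UTC: 4:40 AM + 3:30 = 8:10 AM UTC on May 3.
Add 15 hours leg 1 → 11:10 PM UTC.
Add 1 hour 1 minute layover in Melbourne → 12:11 AM UTC (May 4).
Add 2 hours and 17 minutes leg 2 → 2:28 AM UTC.
Anvik Crossing is UTC+8:45, so local arrival = 2:28 AM + 8:45 = 11:13 AM on May 4.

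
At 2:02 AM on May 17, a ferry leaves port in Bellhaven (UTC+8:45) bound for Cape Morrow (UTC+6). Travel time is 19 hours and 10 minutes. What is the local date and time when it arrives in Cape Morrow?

Convert departure to UTC: 2:02 AM − 8:45 = 5:17 PM UTC on May 16.
Add 19 hours and 10 minutes travel time → 12:27 PM UTC (May 17).
Cape Morrow is UTC+6:00, so local arrival = 12:27 PM + 6:00 = 6:27 PM on May 17.

6:27 PM on May 17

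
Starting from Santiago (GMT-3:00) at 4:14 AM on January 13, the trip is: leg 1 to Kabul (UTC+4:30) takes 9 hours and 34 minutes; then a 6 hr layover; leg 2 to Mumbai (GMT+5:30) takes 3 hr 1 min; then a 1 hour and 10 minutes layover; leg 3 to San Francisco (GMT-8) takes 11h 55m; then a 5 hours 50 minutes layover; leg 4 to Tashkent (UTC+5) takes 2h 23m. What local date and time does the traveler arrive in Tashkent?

4:07 AM on January 15

Convert departure to UTC: 4:14 AM + 3:00 = 7:14 AM UTC on Jan 13.
Add 9 hours 34 minutes leg 1 → 4:48 PM UTC.
Add 6 hours layover in Kabul → 10:48 PM UTC.
Add 3 hours 1 minute leg 2 → 1:49 AM UTC (Jan 14).
Add 1 hour 10 minutes layover in Mumbai → 2:59 AM UTC.
Add 11 hours 55 minutes leg 3 → 2:54 PM UTC.
Add 5 hours 50 minutes layover in San Francisco → 8:44 PM UTC.
Add 2 hours 23 minutes leg 4 → 11:07 PM UTC.
Tashkent is UTC+5:00, so local arrival = 11:07 PM + 5:00 = 4:07 AM on Jan 15.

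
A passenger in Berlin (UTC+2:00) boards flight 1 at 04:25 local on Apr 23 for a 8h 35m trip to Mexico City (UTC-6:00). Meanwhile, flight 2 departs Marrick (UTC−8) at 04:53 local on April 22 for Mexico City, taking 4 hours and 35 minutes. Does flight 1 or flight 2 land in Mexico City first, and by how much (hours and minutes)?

the second, by 17 hours 32 minutes

Flight 1 in UTC: 04:25 − 2:00 = 02:25 on Apr 23.
+8 hours 35 minutes → arrive 11:00 UTC on Apr 23.
Flight 2 in UTC: 04:53 + 8:00 = 12:53 on Apr 22.
+4 hours 35 minutes → arrive 17:28 UTC on Apr 22.
Flight 2 lands earlier by 17 hours 32 minutes.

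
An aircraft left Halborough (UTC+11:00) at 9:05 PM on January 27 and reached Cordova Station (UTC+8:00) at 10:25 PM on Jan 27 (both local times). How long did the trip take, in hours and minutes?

4 hours 20 minutes

Departure in UTC: 9:05 PM − 11:00 = 10:05 AM on Jan 27.
Arrival in UTC: 10:25 PM − 8:00 = 2:25 PM on Jan 27.
Elapsed = 2:25 PM − 10:05 AM = 4 hours 20 minutes.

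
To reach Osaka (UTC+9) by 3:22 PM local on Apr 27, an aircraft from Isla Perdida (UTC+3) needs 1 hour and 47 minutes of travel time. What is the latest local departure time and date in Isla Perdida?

7:35 AM on April 27

Target arrival in UTC: 3:22 PM − 9:00 = 6:22 AM on Apr 27.
Subtract 1 hour 47 minutes → departure 4:35 AM UTC on Apr 27.
Isla Perdida is UTC+3:00: 4:35 AM + 3:00 = 7:35 AM on Apr 27.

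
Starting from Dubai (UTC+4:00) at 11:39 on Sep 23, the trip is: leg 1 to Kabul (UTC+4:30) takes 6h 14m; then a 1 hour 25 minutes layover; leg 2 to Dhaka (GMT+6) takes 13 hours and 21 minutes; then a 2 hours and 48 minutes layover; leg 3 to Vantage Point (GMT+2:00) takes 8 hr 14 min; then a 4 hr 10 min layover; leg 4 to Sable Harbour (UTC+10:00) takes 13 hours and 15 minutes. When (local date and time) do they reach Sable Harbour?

Convert departure to UTC: 11:39 − 4:00 = 07:39 UTC on Sep 23.
Add 6 hours and 14 minutes leg 1 → 13:53 UTC.
Add 1 hour and 25 minutes layover in Kabul → 15:18 UTC.
Add 13 hours 21 minutes leg 2 → 04:39 UTC (Sep 24).
Add 2 hours 48 minutes layover in Dhaka → 07:27 UTC.
Add 8 hours and 14 minutes leg 3 → 15:41 UTC.
Add 4 hours and 10 minutes layover in Vantage Point → 19:51 UTC.
Add 13 hours and 15 minutes leg 4 → 09:06 UTC (Sep 25).
Sable Harbour is UTC+10:00, so local arrival = 09:06 + 10:00 = 19:06 on Sep 25.

19:06 on September 25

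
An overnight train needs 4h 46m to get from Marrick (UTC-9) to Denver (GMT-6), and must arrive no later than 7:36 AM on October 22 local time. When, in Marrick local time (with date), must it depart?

Target arrival in UTC: 7:36 AM + 6:00 = 1:36 PM on Oct 22.
Subtract 4 hours 46 minutes → departure 8:50 AM UTC on Oct 22.
Marrick is UTC−9:00: 8:50 AM − 9:00 = 11:50 PM on Oct 21.

11:50 PM on October 21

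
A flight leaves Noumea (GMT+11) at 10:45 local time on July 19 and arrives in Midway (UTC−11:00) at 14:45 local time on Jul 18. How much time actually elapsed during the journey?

2 hours

Departure in UTC: 10:45 − 11:00 = 23:45 on Jul 18.
Arrival in UTC: 14:45 + 11:00 = 01:45 on Jul 19.
Elapsed = 01:45 − 23:45 (+1 day) = 2 hours.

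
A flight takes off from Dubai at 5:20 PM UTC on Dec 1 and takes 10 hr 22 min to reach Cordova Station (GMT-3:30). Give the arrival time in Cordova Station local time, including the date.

Departure is given in UTC: 5:20 PM on Dec 1.
Add 10 hours and 22 minutes → 3:42 AM UTC (Dec 2).
Cordova Station is UTC−3:30: 3:42 AM − 3:30 = 12:12 AM on Dec 2.

12:12 AM on December 2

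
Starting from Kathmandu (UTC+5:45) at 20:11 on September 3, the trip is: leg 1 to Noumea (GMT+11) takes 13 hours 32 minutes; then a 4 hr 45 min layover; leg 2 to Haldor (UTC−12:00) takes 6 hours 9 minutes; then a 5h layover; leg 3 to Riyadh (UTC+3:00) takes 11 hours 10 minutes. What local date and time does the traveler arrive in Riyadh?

Convert departure to UTC: 20:11 − 5:45 = 14:26 UTC on Sep 3.
Add 13 hours and 32 minutes leg 1 → 03:58 UTC (Sep 4).
Add 4 hours and 45 minutes layover in Noumea → 08:43 UTC.
Add 6 hours 9 minutes leg 2 → 14:52 UTC.
Add 5 hours layover in Haldor → 19:52 UTC.
Add 11 hours 10 minutes leg 3 → 07:02 UTC (Sep 5).
Riyadh is UTC+3:00, so local arrival = 07:02 + 3:00 = 10:02 on Sep 5.

10:02 on September 5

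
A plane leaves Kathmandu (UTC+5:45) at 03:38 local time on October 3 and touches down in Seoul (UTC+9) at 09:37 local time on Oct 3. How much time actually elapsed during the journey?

2 hours 44 minutes

Departure in UTC: 03:38 − 5:45 = 21:53 on Oct 2.
Arrival in UTC: 09:37 − 9:00 = 00:37 on Oct 3.
Elapsed = 00:37 − 21:53 (+1 day) = 2 hours 44 minutes.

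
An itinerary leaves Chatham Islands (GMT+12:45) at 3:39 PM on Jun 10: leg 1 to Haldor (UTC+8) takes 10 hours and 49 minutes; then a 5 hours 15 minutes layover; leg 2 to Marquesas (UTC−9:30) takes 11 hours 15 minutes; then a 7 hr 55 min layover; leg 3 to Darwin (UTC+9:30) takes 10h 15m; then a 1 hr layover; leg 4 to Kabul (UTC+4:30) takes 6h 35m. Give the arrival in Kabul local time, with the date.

12:28 PM on Jun 12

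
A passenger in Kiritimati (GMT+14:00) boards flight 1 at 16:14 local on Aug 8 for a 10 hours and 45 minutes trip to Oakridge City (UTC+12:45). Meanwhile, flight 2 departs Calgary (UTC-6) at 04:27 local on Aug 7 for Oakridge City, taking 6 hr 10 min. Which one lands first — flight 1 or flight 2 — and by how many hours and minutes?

Flight 1 in UTC: 16:14 − 14:00 = 02:14 on Aug 8.
+10 hours and 45 minutes → arrive 12:59 UTC on Aug 8.
Flight 2 in UTC: 04:27 + 6:00 = 10:27 on Aug 7.
+6 hours 10 minutes → arrive 16:37 UTC on Aug 7.
Flight 2 lands earlier by 20 hours 22 minutes.

the second, by 20 hours 22 minutes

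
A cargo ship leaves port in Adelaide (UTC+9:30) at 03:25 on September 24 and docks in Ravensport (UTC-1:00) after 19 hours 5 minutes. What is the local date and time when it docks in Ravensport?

Ravensport is 10:30 behind Adelaide.
After 19 hours and 5 minutes it is 22:30 in Adelaide.
Shift by the zone difference: 22:30 − 10:30 = 12:00 on Sep 24 in Ravensport.

12:00 on September 24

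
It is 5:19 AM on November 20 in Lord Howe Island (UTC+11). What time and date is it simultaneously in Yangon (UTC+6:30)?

Yangon is 4:30 behind Lord Howe Island.
Shift by the zone difference: 5:19 AM − 4:30 = 12:49 AM on Nov 20 in Yangon.

12:49 AM on November 20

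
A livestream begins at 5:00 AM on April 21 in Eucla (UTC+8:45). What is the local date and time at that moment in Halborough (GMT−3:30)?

4:45 PM on Apr 20

In UTC: 5:00 AM − 8:45 = 8:15 PM on Apr 20.
Halborough is UTC−3:30: 8:15 PM − 3:30 = 4:45 PM on Apr 20.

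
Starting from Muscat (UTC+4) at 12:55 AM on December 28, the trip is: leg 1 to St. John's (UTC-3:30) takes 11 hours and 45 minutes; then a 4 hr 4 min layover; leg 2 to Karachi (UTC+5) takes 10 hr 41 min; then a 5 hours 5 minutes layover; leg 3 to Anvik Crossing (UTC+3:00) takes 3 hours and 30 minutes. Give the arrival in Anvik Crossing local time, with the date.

11:00 AM on December 29

Convert departure to UTC: 12:55 AM − 4:00 = 8:55 PM UTC on Dec 27.
Add 11 hours 45 minutes leg 1 → 8:40 AM UTC (Dec 28).
Add 4 hours and 4 minutes layover in St. John's → 12:44 PM UTC.
Add 10 hours 41 minutes leg 2 → 11:25 PM UTC.
Add 5 hours 5 minutes layover in Karachi → 4:30 AM UTC (Dec 29).
Add 3 hours and 30 minutes leg 3 → 8:00 AM UTC.
Anvik Crossing is UTC+3:00, so local arrival = 8:00 AM + 3:00 = 11:00 AM on Dec 29.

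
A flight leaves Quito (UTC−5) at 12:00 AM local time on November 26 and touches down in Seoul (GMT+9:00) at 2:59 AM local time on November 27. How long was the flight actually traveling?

12 hours 59 minutes

Departure in UTC: 12:00 AM + 5:00 = 5:00 AM on Nov 26.
Arrival in UTC: 2:59 AM − 9:00 = 5:59 PM on Nov 26.
Elapsed = 5:59 PM − 5:00 AM = 12 hours 59 minutes.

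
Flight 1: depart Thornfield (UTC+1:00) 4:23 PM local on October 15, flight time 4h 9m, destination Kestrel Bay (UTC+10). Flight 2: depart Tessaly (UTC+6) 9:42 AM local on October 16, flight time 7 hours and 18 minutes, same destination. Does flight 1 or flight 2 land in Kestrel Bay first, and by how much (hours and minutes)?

Flight 1 in UTC: 4:23 PM − 1:00 = 3:23 PM on Oct 15.
+4 hours 9 minutes → arrive 7:32 PM UTC on Oct 15.
Flight 2 in UTC: 9:42 AM − 6:00 = 3:42 AM on Oct 16.
+7 hours and 18 minutes → arrive 11:00 AM UTC on Oct 16.
Flight 1 lands earlier by 15 hours 28 minutes.

the first, by 15 hours 28 minutes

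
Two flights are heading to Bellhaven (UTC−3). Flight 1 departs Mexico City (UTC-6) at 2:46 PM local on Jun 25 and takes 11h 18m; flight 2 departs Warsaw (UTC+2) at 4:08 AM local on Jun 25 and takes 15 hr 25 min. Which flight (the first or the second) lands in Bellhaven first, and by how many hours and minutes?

the second, by 14 hours 31 minutes

Flight 1 in UTC: 2:46 PM + 6:00 = 8:46 PM on Jun 25.
+11 hours and 18 minutes → arrive 8:04 AM UTC on Jun 26.
Flight 2 in UTC: 4:08 AM − 2:00 = 2:08 AM on Jun 25.
+15 hours and 25 minutes → arrive 5:33 PM UTC on Jun 25.
Flight 2 lands earlier by 14 hours 31 minutes.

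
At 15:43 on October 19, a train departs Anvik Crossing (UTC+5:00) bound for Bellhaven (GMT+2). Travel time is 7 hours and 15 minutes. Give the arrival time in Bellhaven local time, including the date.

Convert departure to UTC: 15:43 − 5:00 = 10:43 UTC on Oct 19.
Add 7 hours 15 minutes travel time → 17:58 UTC.
Bellhaven is UTC+2:00, so local arrival = 17:58 + 2:00 = 19:58 on Oct 19.

19:58 on Oct 19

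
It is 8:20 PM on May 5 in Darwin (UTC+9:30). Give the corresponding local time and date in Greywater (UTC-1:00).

9:50 AM on May 5

Greywater is 10:30 behind Darwin.
Shift by the zone difference: 8:20 PM − 10:30 = 9:50 AM on May 5 in Greywater.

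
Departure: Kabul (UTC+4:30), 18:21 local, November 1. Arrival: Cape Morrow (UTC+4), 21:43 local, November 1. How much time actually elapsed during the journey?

Departure in UTC: 18:21 − 4:30 = 13:51 on Nov 1.
Arrival in UTC: 21:43 − 4:00 = 17:43 on Nov 1.
Elapsed = 17:43 − 13:51 = 3 hours 52 minutes.

3 hours 52 minutes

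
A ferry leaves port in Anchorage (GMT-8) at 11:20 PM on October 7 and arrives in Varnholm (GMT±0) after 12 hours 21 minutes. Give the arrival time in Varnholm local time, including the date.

7:41 PM on October 8

Varnholm is 8:00 ahead of Anchorage.
After 12 hours 21 minutes it is 11:41 AM (Oct 8) in Anchorage.
Shift by the zone difference: 11:41 AM + 8:00 = 7:41 PM on Oct 8 in Varnholm.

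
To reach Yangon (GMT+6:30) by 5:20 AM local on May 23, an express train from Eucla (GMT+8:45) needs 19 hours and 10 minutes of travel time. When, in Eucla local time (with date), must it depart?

Target arrival in UTC: 5:20 AM − 6:30 = 10:50 PM on May 22.
Subtract 19 hours and 10 minutes → departure 3:40 AM UTC on May 22.
Eucla is UTC+8:45: 3:40 AM + 8:45 = 12:25 PM on May 22.

12:25 PM on May 22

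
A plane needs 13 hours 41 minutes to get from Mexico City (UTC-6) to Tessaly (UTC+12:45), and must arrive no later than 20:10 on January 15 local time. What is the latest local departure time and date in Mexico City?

Target arrival in UTC: 20:10 − 12:45 = 07:25 on Jan 15.
Subtract 13 hours and 41 minutes → departure 17:44 UTC on Jan 14.
Mexico City is UTC−6:00: 17:44 − 6:00 = 11:44 on Jan 14.

11:44 on Jan 14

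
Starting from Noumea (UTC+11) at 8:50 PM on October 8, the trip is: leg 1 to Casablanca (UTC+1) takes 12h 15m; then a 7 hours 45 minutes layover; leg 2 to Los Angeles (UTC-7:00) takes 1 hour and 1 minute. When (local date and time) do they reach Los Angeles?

11:51 PM on October 8

Convert departure to UTC: 8:50 PM − 11:00 = 9:50 AM UTC on Oct 8.
Add 12 hours and 15 minutes leg 1 → 10:05 PM UTC.
Add 7 hours 45 minutes layover in Casablanca → 5:50 AM UTC (Oct 9).
Add 1 hour and 1 minute leg 2 → 6:51 AM UTC.
Los Angeles is UTC−7:00, so local arrival = 6:51 AM − 7:00 = 11:51 PM on Oct 8.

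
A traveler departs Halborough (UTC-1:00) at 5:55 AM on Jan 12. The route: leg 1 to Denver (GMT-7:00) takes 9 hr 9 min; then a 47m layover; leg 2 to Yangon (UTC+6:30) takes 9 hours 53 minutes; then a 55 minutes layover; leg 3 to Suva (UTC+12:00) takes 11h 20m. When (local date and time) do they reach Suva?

Convert departure to UTC: 5:55 AM + 1:00 = 6:55 AM UTC on Jan 12.
Add 9 hours 9 minutes leg 1 → 4:04 PM UTC.
Add 47 minutes layover in Denver → 4:51 PM UTC.
Add 9 hours 53 minutes leg 2 → 2:44 AM UTC (Jan 13).
Add 55 minutes layover in Yangon → 3:39 AM UTC.
Add 11 hours and 20 minutes leg 3 → 2:59 PM UTC.
Suva is UTC+12:00, so local arrival = 2:59 PM + 12:00 = 2:59 AM on Jan 14.

2:59 AM on January 14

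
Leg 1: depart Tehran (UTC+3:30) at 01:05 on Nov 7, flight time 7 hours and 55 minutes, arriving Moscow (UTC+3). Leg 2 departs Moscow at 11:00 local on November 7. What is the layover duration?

Convert departure to UTC: 01:05 − 3:30 = 21:35 UTC on Nov 6.
Add 7 hours and 55 minutes flight time → 05:30 UTC (Nov 7).
Moscow is UTC+3:00, so local arrival = 05:30 + 3:00 = 08:30 on Nov 7.
Layover = 11:00 − 08:30 = 2 hours 30 minutes.

2 hours 30 minutes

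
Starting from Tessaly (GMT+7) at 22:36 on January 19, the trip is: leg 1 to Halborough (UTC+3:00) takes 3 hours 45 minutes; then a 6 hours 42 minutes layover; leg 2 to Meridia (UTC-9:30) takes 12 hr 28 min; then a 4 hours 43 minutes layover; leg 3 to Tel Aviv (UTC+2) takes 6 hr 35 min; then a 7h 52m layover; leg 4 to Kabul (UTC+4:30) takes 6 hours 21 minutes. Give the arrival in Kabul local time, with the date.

20:32 on January 21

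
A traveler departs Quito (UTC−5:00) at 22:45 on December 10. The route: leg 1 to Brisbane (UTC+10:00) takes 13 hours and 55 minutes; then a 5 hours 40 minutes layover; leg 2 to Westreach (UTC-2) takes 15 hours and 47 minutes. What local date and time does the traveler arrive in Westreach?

Convert departure to UTC: 22:45 + 5:00 = 03:45 UTC on Dec 11.
Add 13 hours 55 minutes leg 1 → 17:40 UTC.
Add 5 hours and 40 minutes layover in Brisbane → 23:20 UTC.
Add 15 hours and 47 minutes leg 2 → 15:07 UTC (Dec 12).
Westreach is UTC−2:00, so local arrival = 15:07 − 2:00 = 13:07 on Dec 12.

13:07 on December 12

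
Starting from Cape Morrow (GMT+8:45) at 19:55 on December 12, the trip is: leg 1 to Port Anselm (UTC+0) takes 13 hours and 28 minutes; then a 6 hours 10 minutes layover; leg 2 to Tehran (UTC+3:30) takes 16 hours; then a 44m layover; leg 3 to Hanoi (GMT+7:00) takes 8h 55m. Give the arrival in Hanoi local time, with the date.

Convert departure to UTC: 19:55 − 8:45 = 11:10 UTC on Dec 12.
Add 13 hours and 28 minutes leg 1 → 00:38 UTC (Dec 13).
Add 6 hours 10 minutes layover in Port Anselm → 06:48 UTC.
Add 16 hours leg 2 → 22:48 UTC.
Add 44 minutes layover in Tehran → 23:32 UTC.
Add 8 hours and 55 minutes leg 3 → 08:27 UTC (Dec 14).
Hanoi is UTC+7:00, so local arrival = 08:27 + 7:00 = 15:27 on Dec 14.

15:27 on Dec 14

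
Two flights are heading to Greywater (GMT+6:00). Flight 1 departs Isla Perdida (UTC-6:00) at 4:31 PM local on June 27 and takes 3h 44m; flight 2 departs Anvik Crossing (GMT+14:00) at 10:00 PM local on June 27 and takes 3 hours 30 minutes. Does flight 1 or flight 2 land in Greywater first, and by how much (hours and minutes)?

the second, by 14 hours 45 minutes

Flight 1 in UTC: 4:31 PM + 6:00 = 10:31 PM on Jun 27.
+3 hours 44 minutes → arrive 2:15 AM UTC on Jun 28.
Flight 2 in UTC: 10:00 PM − 14:00 = 8:00 AM on Jun 27.
+3 hours 30 minutes → arrive 11:30 AM UTC on Jun 27.
Flight 2 lands earlier by 14 hours 45 minutes.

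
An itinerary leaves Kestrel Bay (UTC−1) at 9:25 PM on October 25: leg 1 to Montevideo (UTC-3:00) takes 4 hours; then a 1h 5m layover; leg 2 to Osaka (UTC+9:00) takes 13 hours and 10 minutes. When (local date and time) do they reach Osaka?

1:40 AM on Oct 27

Convert departure to UTC: 9:25 PM + 1:00 = 10:25 PM UTC on Oct 25.
Add 4 hours leg 1 → 2:25 AM UTC (Oct 26).
Add 1 hour and 5 minutes layover in Montevideo → 3:30 AM UTC.
Add 13 hours 10 minutes leg 2 → 4:40 PM UTC.
Osaka is UTC+9:00, so local arrival = 4:40 PM + 9:00 = 1:40 AM on Oct 27.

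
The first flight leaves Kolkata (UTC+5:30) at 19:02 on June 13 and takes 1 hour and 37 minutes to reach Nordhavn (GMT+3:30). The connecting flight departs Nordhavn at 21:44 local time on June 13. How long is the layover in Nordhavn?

3 hours 5 minutes

Convert departure to UTC: 19:02 − 5:30 = 13:32 UTC on Jun 13.
Add 1 hour and 37 minutes flight time → 15:09 UTC.
Nordhavn is UTC+3:30, so local arrival = 15:09 + 3:30 = 18:39 on Jun 13.
Layover = 21:44 − 18:39 = 3 hours 5 minutes.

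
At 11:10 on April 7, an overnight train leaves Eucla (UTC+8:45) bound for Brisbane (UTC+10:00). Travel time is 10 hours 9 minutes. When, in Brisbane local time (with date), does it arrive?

Brisbane is 1:15 ahead of Eucla.
After 10 hours 9 minutes it is 21:19 in Eucla.
Shift by the zone difference: 21:19 + 1:15 = 22:34 on Apr 7 in Brisbane.

22:34 on Apr 7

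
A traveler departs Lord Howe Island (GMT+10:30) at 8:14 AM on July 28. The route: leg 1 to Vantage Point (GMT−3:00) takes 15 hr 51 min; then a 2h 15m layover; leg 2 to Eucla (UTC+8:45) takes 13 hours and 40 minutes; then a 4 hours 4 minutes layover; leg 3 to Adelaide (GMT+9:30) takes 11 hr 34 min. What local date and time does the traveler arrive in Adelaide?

6:38 AM on July 30

Convert departure to UTC: 8:14 AM − 10:30 = 9:44 PM UTC on Jul 27.
Add 15 hours and 51 minutes leg 1 → 1:35 PM UTC (Jul 28).
Add 2 hours 15 minutes layover in Vantage Point → 3:50 PM UTC.
Add 13 hours 40 minutes leg 2 → 5:30 AM UTC (Jul 29).
Add 4 hours and 4 minutes layover in Eucla → 9:34 AM UTC.
Add 11 hours 34 minutes leg 3 → 9:08 PM UTC.
Adelaide is UTC+9:30, so local arrival = 9:08 PM + 9:30 = 6:38 AM on Jul 30.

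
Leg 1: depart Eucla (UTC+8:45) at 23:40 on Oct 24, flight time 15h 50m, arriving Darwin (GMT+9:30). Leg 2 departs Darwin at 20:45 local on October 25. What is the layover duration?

4 hours 30 minutes

Convert departure to UTC: 23:40 − 8:45 = 14:55 UTC on Oct 24.
Add 15 hours 50 minutes flight time → 06:45 UTC (Oct 25).
Darwin is UTC+9:30, so local arrival = 06:45 + 9:30 = 16:15 on Oct 25.
Layover = 20:45 − 16:15 = 4 hours 30 minutes.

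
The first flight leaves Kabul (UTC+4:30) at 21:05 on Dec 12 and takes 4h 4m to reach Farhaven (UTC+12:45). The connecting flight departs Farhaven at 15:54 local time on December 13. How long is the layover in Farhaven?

Convert departure to UTC: 21:05 − 4:30 = 16:35 UTC on Dec 12.
Add 4 hours and 4 minutes flight time → 20:39 UTC.
Farhaven is UTC+12:45, so local arrival = 20:39 + 12:45 = 09:24 on Dec 13.
Layover = 15:54 − 09:24 = 6 hours 30 minutes.

6 hours 30 minutes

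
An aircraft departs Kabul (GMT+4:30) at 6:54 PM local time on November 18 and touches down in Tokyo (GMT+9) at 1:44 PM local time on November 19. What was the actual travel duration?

Tokyo is 4:30 ahead of Kabul.
Clock-face elapsed time (ignoring zones) is 18 hours 50 minutes.
Actual elapsed = 18 hours 50 minutes − 4:30 = 14 hours 20 minutes.

14 hours 20 minutes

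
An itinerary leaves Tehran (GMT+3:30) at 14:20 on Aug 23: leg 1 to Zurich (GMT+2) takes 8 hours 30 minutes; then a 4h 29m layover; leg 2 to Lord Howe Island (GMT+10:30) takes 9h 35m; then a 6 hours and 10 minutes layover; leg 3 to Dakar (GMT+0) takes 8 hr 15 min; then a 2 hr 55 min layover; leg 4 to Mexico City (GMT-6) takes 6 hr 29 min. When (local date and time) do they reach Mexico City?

03:13 on August 25

Convert departure to UTC: 14:20 − 3:30 = 10:50 UTC on Aug 23.
Add 8 hours and 30 minutes leg 1 → 19:20 UTC.
Add 4 hours 29 minutes layover in Zurich → 23:49 UTC.
Add 9 hours 35 minutes leg 2 → 09:24 UTC (Aug 24).
Add 6 hours and 10 minutes layover in Lord Howe Island → 15:34 UTC.
Add 8 hours and 15 minutes leg 3 → 23:49 UTC.
Add 2 hours and 55 minutes layover in Dakar → 02:44 UTC (Aug 25).
Add 6 hours and 29 minutes leg 4 → 09:13 UTC.
Mexico City is UTC−6:00, so local arrival = 09:13 − 6:00 = 03:13 on Aug 25.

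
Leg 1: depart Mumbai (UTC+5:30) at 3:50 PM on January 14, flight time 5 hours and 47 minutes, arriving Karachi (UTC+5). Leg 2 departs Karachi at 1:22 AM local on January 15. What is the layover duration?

Convert departure to UTC: 3:50 PM − 5:30 = 10:20 AM UTC on Jan 14.
Add 5 hours 47 minutes flight time → 4:07 PM UTC.
Karachi is UTC+5:00, so local arrival = 4:07 PM + 5:00 = 9:07 PM on Jan 14.
Layover = 1:22 AM − 9:07 PM (+1 day) = 4 hours 15 minutes.

4 hours 15 minutes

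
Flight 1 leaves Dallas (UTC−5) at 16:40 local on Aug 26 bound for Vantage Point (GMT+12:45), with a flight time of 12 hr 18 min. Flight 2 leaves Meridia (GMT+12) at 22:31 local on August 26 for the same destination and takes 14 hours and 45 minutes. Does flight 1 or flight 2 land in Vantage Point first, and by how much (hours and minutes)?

Flight 1 in UTC: 16:40 + 5:00 = 21:40 on Aug 26.
+12 hours and 18 minutes → arrive 09:58 UTC on Aug 27.
Flight 2 in UTC: 22:31 − 12:00 = 10:31 on Aug 26.
+14 hours and 45 minutes → arrive 01:16 UTC on Aug 27.
Flight 2 lands earlier by 8 hours 42 minutes.

the second, by 8 hours 42 minutes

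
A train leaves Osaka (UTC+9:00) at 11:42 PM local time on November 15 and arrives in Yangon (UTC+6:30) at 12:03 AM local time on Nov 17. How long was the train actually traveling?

Departure in UTC: 11:42 PM − 9:00 = 2:42 PM on Nov 15.
Arrival in UTC: 12:03 AM − 6:30 = 5:33 PM on Nov 16.
Elapsed = 5:33 PM − 2:42 PM (+1 day) = 26 hours 51 minutes.

26 hours 51 minutes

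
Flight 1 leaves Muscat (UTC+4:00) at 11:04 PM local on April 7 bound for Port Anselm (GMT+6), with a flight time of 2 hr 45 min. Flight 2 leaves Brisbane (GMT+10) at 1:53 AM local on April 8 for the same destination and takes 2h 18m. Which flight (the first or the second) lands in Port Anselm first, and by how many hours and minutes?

Flight 1 in UTC: 11:04 PM − 4:00 = 7:04 PM on Apr 7.
+2 hours 45 minutes → arrive 9:49 PM UTC on Apr 7.
Flight 2 in UTC: 1:53 AM − 10:00 = 3:53 PM on Apr 7.
+2 hours 18 minutes → arrive 6:11 PM UTC on Apr 7.
Flight 2 lands earlier by 3 hours 38 minutes.

the second, by 3 hours 38 minutes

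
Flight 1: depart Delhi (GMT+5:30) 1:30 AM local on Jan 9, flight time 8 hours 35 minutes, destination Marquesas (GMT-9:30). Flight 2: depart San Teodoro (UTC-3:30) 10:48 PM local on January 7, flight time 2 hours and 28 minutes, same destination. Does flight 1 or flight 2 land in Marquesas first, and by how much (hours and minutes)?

the second, by 23 hours 49 minutes

Flight 1 in UTC: 1:30 AM − 5:30 = 8:00 PM on Jan 8.
+8 hours and 35 minutes → arrive 4:35 AM UTC on Jan 9.
Flight 2 in UTC: 10:48 PM + 3:30 = 2:18 AM on Jan 8.
+2 hours 28 minutes → arrive 4:46 AM UTC on Jan 8.
Flight 2 lands earlier by 23 hours 49 minutes.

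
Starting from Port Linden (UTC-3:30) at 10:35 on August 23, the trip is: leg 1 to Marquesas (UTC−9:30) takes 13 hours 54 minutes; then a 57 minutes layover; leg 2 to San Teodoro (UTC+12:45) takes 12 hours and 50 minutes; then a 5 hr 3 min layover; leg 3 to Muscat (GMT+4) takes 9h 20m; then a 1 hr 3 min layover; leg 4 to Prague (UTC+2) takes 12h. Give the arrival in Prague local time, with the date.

Convert departure to UTC: 10:35 + 3:30 = 14:05 UTC on Aug 23.
Add 13 hours 54 minutes leg 1 → 03:59 UTC (Aug 24).
Add 57 minutes layover in Marquesas → 04:56 UTC.
Add 12 hours and 50 minutes leg 2 → 17:46 UTC.
Add 5 hours and 3 minutes layover in San Teodoro → 22:49 UTC.
Add 9 hours and 20 minutes leg 3 → 08:09 UTC (Aug 25).
Add 1 hour and 3 minutes layover in Muscat → 09:12 UTC.
Add 12 hours leg 4 → 21:12 UTC.
Prague is UTC+2:00, so local arrival = 21:12 + 2:00 = 23:12 on Aug 25.

23:12 on Aug 25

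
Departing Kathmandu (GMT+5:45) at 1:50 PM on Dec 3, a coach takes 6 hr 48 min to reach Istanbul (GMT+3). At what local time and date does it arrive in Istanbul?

Convert departure to UTC: 1:50 PM − 5:45 = 8:05 AM UTC on Dec 3.
Add 6 hours 48 minutes travel time → 2:53 PM UTC.
Istanbul is UTC+3:00, so local arrival = 2:53 PM + 3:00 = 5:53 PM on Dec 3.

5:53 PM on December 3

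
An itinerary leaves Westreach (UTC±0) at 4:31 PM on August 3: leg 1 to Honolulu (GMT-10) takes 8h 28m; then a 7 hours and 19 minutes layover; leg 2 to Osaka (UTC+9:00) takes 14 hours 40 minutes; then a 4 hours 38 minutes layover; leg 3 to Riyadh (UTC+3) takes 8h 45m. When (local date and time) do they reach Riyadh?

Westreach is at UTC+0, so departure is already 4:31 PM UTC on Aug 3.
Add 8 hours and 28 minutes leg 1 → 12:59 AM UTC (Aug 4).
Add 7 hours and 19 minutes layover in Honolulu → 8:18 AM UTC.
Add 14 hours 40 minutes leg 2 → 10:58 PM UTC.
Add 4 hours and 38 minutes layover in Osaka → 3:36 AM UTC (Aug 5).
Add 8 hours and 45 minutes leg 3 → 12:21 PM UTC.
Riyadh is UTC+3:00, so local arrival = 12:21 PM + 3:00 = 3:21 PM on Aug 5.

3:21 PM on Aug 5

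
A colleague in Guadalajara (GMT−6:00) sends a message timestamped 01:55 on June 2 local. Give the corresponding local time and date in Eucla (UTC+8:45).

16:40 on June 2

Eucla is 14:45 ahead of Guadalajara.
Shift by the zone difference: 01:55 + 14:45 = 16:40 on Jun 2 in Eucla.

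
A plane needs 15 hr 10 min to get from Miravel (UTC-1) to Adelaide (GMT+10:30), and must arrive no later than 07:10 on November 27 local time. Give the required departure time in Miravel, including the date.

Target arrival in UTC: 07:10 − 10:30 = 20:40 on Nov 26.
Subtract 15 hours and 10 minutes → departure 05:30 UTC on Nov 26.
Miravel is UTC−1:00: 05:30 − 1:00 = 04:30 on Nov 26.

04:30 on Nov 26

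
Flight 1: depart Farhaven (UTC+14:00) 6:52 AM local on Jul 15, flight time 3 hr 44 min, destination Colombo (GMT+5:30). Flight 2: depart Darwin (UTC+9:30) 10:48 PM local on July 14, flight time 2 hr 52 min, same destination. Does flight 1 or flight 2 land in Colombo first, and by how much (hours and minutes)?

Flight 1 in UTC: 6:52 AM − 14:00 = 4:52 PM on Jul 14.
+3 hours 44 minutes → arrive 8:36 PM UTC on Jul 14.
Flight 2 in UTC: 10:48 PM − 9:30 = 1:18 PM on Jul 14.
+2 hours and 52 minutes → arrive 4:10 PM UTC on Jul 14.
Flight 2 lands earlier by 4 hours 26 minutes.

the second, by 4 hours 26 minutes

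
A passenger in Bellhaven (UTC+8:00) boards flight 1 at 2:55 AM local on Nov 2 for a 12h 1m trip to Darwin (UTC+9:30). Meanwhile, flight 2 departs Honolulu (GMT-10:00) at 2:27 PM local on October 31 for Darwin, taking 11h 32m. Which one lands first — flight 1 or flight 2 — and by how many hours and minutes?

Flight 1 in UTC: 2:55 AM − 8:00 = 6:55 PM on Nov 1.
+12 hours and 1 minute → arrive 6:56 AM UTC on Nov 2.
Flight 2 in UTC: 2:27 PM + 10:00 = 12:27 AM on Nov 1.
+11 hours and 32 minutes → arrive 11:59 AM UTC on Nov 1.
Flight 2 lands earlier by 18 hours 57 minutes.

the second, by 18 hours 57 minutes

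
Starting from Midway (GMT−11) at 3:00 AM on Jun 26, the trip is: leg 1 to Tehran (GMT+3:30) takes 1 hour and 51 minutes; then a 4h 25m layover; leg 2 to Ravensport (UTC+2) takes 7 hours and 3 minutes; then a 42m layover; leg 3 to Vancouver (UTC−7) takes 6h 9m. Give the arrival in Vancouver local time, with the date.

Convert departure to UTC: 3:00 AM + 11:00 = 2:00 PM UTC on Jun 26.
Add 1 hour and 51 minutes leg 1 → 3:51 PM UTC.
Add 4 hours 25 minutes layover in Tehran → 8:16 PM UTC.
Add 7 hours and 3 minutes leg 2 → 3:19 AM UTC (Jun 27).
Add 42 minutes layover in Ravensport → 4:01 AM UTC.
Add 6 hours and 9 minutes leg 3 → 10:10 AM UTC.
Vancouver is UTC−7:00, so local arrival = 10:10 AM − 7:00 = 3:10 AM on Jun 27.

3:10 AM on Jun 27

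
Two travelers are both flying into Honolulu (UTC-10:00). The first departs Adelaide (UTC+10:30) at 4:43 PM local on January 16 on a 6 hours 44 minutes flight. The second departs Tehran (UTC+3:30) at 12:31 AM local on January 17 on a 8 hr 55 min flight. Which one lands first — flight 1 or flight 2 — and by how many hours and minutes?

the first, by 16 hours 59 minutes

Flight 1 in UTC: 4:43 PM − 10:30 = 6:13 AM on Jan 16.
+6 hours 44 minutes → arrive 12:57 PM UTC on Jan 16.
Flight 2 in UTC: 12:31 AM − 3:30 = 9:01 PM on Jan 16.
+8 hours and 55 minutes → arrive 5:56 AM UTC on Jan 17.
Flight 1 lands earlier by 16 hours 59 minutes.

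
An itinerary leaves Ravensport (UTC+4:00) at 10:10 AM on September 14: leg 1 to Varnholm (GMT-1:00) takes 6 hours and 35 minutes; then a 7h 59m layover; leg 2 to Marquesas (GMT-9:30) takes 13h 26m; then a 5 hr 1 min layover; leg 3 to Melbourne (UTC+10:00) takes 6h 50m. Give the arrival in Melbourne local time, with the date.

8:01 AM on September 16

Convert departure to UTC: 10:10 AM − 4:00 = 6:10 AM UTC on Sep 14.
Add 6 hours and 35 minutes leg 1 → 12:45 PM UTC.
Add 7 hours 59 minutes layover in Varnholm → 8:44 PM UTC.
Add 13 hours 26 minutes leg 2 → 10:10 AM UTC (Sep 15).
Add 5 hours 1 minute layover in Marquesas → 3:11 PM UTC.
Add 6 hours and 50 minutes leg 3 → 10:01 PM UTC.
Melbourne is UTC+10:00, so local arrival = 10:01 PM + 10:00 = 8:01 AM on Sep 16.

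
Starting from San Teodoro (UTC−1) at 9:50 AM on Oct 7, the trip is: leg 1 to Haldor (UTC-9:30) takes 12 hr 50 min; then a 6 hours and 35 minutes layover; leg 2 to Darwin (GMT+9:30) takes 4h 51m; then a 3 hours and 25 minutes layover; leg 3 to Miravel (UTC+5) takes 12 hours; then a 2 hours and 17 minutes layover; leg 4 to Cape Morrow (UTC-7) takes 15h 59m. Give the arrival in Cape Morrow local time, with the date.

Convert departure to UTC: 9:50 AM + 1:00 = 10:50 AM UTC on Oct 7.
Add 12 hours 50 minutes leg 1 → 11:40 PM UTC.
Add 6 hours 35 minutes layover in Haldor → 6:15 AM UTC (Oct 8).
Add 4 hours and 51 minutes leg 2 → 11:06 AM UTC.
Add 3 hours 25 minutes layover in Darwin → 2:31 PM UTC.
Add 12 hours leg 3 → 2:31 AM UTC (Oct 9).
Add 2 hours and 17 minutes layover in Miravel → 4:48 AM UTC.
Add 15 hours and 59 minutes leg 4 → 8:47 PM UTC.
Cape Morrow is UTC−7:00, so local arrival = 8:47 PM − 7:00 = 1:47 PM on Oct 9.

1:47 PM on October 9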